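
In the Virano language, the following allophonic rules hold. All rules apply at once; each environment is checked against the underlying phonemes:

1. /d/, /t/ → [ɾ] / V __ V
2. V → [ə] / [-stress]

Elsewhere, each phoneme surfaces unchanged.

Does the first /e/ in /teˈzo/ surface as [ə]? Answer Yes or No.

Rule 2 applies to /e/ (between /t/ and /z/: in an unstressed syllable) → [ə].
The actual realization is [ə], which matches [ə].

Yes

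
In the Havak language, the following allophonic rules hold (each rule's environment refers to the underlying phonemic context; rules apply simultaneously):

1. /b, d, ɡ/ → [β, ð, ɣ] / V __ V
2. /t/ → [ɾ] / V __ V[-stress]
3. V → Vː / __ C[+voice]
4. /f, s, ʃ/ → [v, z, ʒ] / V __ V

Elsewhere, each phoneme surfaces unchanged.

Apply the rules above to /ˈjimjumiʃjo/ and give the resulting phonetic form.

/i/ (between /j/ and /m/) occurs before a voiced consonant → [iː] by rule 3.
Rule 3 applies to /u/ (between /j/ and /m/: before a voiced consonant) → [uː].
/i/ (between /m/ and /ʃ/): rule 3 targets it, but not before a voiced consonant → unchanged [i].
/ʃ/ (between /i/ and /j/): rule 4 targets it, but not between two vowels → unchanged [ʃ].
/o/ — word-final; rule 3 does not apply here → [o].

[ˈjiːmjuːmiʃjo]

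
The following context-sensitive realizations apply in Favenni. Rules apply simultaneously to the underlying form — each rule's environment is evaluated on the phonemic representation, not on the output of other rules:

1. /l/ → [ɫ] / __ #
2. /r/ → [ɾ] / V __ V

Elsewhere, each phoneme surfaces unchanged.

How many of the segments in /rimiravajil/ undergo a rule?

Segments that undergo a rule: /r/ → [ɾ] (rule 2); /l/ → [ɫ] (rule 1).
All other segments surface unchanged.

2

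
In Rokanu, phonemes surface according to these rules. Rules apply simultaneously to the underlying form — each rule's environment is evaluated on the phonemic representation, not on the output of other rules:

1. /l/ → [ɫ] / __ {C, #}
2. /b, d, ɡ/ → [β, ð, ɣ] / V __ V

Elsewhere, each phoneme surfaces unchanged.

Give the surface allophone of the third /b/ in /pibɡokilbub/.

[b]

/b/ (word-final): rule 2 targets it, but not between two vowels → unchanged [b].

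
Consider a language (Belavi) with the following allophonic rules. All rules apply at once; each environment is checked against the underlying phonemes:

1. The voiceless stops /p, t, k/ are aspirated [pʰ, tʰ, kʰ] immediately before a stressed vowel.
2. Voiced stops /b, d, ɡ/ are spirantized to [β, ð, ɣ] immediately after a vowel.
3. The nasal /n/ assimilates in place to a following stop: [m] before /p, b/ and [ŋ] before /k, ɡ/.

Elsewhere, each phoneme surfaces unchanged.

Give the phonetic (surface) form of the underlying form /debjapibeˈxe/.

/d/ (word-initial) fails the environment for rule 2, so it stays [d].
/e/ (between /d/ and /b/) is unaffected → [e].
/b/ (between /e/ and /j/) occurs immediately after a vowel → [β] by rule 2.
/j/ (between /b/ and /a/): no rule targets it → [j].
/a/ stays [a].
/p/ (between /a/ and /i/) fails the environment for rule 1, so it stays [p].
/i/ stays [i].
/b/ — between /i/ and /e/, immediately after a vowel — surfaces as [β] (rule 2).
/e/ — not in any rule's target class → [e].
/x/ (between /e/ and /e/): no rule targets it → [x].
/e/ (word-final) is unaffected → [e].

[deβjapiβeˈxe]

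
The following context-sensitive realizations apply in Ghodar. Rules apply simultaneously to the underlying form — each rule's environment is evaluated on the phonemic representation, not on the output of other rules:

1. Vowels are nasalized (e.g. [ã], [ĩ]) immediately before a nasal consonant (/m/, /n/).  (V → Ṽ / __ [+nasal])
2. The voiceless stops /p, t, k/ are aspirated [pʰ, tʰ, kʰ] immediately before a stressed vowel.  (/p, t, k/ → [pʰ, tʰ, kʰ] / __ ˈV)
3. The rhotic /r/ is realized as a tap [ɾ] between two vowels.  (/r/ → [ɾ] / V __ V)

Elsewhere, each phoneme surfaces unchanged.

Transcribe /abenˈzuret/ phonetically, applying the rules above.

/a/ — word-initial; rule 1 does not apply here → [a].
/b/ (between /a/ and /e/) is unaffected → [b].
/e/ (between /b/ and /n/) occurs before a nasal consonant → [ẽ] by rule 1.
/n/ (between /e/ and /z/) is unaffected → [n].
/z/ stays [z].
/u/ (between /z/ and /r/) fails the environment for rule 1, so it stays [u].
/r/ (between /u/ and /e/) occurs between two vowels → [ɾ] by rule 3.
/e/ — between /r/ and /t/; rule 1 does not apply here → [e].
/t/ (word-final) fails the environment for rule 2, so it stays [t].

[abẽnˈzuɾet]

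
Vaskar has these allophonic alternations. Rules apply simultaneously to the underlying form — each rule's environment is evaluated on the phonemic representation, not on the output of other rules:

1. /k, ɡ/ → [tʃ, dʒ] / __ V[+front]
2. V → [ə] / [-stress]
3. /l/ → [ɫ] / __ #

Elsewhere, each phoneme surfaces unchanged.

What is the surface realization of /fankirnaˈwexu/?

/a/ — between /f/ and /n/, in an unstressed syllable — surfaces as [ə] (rule 2).
/k/ (between /n/ and /i/) occurs before a front vowel → [tʃ] by rule 1.
/i/ meets the environment for rule 2 (in an unstressed syllable) → [ə].
/a/ (between /n/ and /w/): in an unstressed syllable, so rule 2 applies → [ə].
/e/ — between /w/ and /x/; rule 2 does not apply here → [e].
/u/ (word-final): in an unstressed syllable, so rule 2 applies → [ə].

[fəntʃərnəˈwexə]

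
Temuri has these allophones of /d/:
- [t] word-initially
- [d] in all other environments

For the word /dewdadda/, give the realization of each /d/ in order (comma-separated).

Occurrence 1 (position 1): word-initially → [t].
Occurrence 2 (position 4): no conditioning environment matches → elsewhere allophone [d].
Occurrence 3 (position 6): no conditioning environment matches → elsewhere allophone [d].
Occurrence 4 (position 7): no conditioning environment matches → elsewhere allophone [d].

[t], [d], [d], [d]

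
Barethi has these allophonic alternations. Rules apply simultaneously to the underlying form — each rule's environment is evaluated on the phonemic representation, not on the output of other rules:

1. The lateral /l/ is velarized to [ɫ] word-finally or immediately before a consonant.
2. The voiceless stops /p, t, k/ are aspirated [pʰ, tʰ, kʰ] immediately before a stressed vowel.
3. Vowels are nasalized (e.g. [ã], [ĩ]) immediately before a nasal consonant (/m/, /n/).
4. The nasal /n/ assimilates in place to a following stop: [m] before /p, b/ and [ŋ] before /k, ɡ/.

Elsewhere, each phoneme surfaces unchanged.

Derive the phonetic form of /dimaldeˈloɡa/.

/d/ stays [d].
/i/ (between /d/ and /m/) occurs before a nasal consonant → [ĩ] by rule 3.
/m/ — not in any rule's target class → [m].
/a/ (between /m/ and /l/): rule 3 targets it, but not before a nasal consonant → unchanged [a].
/l/ (between /a/ and /d/) occurs word-finally or immediately before a consonant → [ɫ] by rule 1.
/d/ (between /l/ and /e/) is unaffected → [d].
/e/ — between /d/ and /l/; rule 3 does not apply here → [e].
/l/ — between /e/ and /o/; rule 1 does not apply here → [l].
/o/ — between /l/ and /ɡ/; rule 3 does not apply here → [o].
/ɡ/ stays [ɡ].
/a/ — word-final; rule 3 does not apply here → [a].

[dĩmaɫdeˈloɡa]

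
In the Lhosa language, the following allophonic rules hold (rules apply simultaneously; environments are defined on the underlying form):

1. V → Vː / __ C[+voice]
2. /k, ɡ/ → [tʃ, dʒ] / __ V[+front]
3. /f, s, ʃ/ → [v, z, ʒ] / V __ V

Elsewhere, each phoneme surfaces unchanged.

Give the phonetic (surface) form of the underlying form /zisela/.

/z/ (word-initial): no rule targets it → [z].
/i/ (between /z/ and /s/) fails the environment for rule 1, so it stays [i].
/s/ meets the environment for rule 3 (between two vowels) → [z].
/e/ (between /s/ and /l/) occurs before a voiced consonant → [eː] by rule 1.
/l/ (between /e/ and /a/) is unaffected → [l].
/a/ — word-final; rule 1 does not apply here → [a].

[zizeːla]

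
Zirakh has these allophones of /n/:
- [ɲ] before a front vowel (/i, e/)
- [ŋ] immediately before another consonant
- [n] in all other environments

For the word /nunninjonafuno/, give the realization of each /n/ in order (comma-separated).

Occurrence 1 (position 1): no conditioning environment matches → elsewhere allophone [n].
Occurrence 2 (position 3): immediately before another consonant → [ŋ].
Occurrence 3 (position 4): before a front vowel (/i, e/) → [ɲ].
Occurrence 4 (position 6): immediately before another consonant → [ŋ].
Occurrence 5 (position 9): no conditioning environment matches → elsewhere allophone [n].
Occurrence 6 (position 13): no conditioning environment matches → elsewhere allophone [n].

[n], [ŋ], [ɲ], [ŋ], [n], [n]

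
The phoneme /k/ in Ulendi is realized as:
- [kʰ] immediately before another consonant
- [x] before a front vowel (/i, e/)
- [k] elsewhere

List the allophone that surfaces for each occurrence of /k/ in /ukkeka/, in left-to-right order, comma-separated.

Occurrence 1 (position 2): immediately before another consonant → [kʰ].
Occurrence 2 (position 3): before a front vowel (/i, e/) → [x].
Occurrence 3 (position 5): no conditioning environment matches → elsewhere allophone [k].

[kʰ], [x], [k]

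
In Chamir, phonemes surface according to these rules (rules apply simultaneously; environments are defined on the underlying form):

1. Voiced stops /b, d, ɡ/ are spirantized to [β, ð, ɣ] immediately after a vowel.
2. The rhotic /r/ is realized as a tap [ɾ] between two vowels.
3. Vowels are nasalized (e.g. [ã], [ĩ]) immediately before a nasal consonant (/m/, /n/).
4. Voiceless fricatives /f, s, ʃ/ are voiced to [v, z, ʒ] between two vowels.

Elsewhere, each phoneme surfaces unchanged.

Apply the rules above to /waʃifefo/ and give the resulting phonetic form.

[waʒivevo]

/w/ (word-initial): no rule targets it → [w].
/a/ (between /w/ and /ʃ/): rule 3 targets it, but not before a nasal consonant → unchanged [a].
/ʃ/ (between /a/ and /i/) occurs between two vowels → [ʒ] by rule 4.
/i/ (between /ʃ/ and /f/) fails the environment for rule 3, so it stays [i].
/f/ (between /i/ and /e/): between two vowels, so rule 4 applies → [v].
/e/ (between /f/ and /f/) is in the target of rule 3 but the environment (before a nasal consonant) is not met → [e].
/f/ — between /e/ and /o/, between two vowels — surfaces as [v] (rule 4).
/o/ (word-final) fails the environment for rule 3, so it stays [o].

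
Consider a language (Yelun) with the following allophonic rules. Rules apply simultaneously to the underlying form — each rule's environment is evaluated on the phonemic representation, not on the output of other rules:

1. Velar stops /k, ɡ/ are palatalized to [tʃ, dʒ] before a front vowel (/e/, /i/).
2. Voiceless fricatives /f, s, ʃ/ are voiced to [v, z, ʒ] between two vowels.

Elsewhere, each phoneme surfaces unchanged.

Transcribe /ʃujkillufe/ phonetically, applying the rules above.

[ʃujtʃilluve]

/ʃ/ (word-initial): rule 2 targets it, but not between two vowels → unchanged [ʃ].
/k/ (between /j/ and /i/) occurs before a front vowel → [tʃ] by rule 1.
/f/ meets the environment for rule 2 (between two vowels) → [v].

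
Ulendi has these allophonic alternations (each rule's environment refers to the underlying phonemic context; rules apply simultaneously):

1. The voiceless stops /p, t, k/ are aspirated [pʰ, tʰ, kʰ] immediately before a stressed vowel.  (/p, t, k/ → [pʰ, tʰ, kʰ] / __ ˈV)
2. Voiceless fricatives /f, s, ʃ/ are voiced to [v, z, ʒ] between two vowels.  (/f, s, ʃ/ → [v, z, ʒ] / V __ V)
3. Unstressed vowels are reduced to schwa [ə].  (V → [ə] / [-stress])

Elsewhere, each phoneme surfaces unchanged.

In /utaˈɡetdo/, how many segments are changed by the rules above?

3

Segments that undergo a rule: /u/ → [ə] (rule 3); /a/ → [ə] (rule 3); /o/ → [ə] (rule 3).
All other segments surface unchanged.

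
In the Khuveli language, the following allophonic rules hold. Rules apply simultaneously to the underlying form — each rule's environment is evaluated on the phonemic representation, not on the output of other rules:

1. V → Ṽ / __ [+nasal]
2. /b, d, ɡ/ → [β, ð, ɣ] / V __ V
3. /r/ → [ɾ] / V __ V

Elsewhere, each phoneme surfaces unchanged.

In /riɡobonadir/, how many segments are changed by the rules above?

4

Segments that undergo a rule: /ɡ/ → [ɣ] (rule 2); /b/ → [β] (rule 2); /o/ → [õ] (rule 1); /d/ → [ð] (rule 2).
All other segments surface unchanged.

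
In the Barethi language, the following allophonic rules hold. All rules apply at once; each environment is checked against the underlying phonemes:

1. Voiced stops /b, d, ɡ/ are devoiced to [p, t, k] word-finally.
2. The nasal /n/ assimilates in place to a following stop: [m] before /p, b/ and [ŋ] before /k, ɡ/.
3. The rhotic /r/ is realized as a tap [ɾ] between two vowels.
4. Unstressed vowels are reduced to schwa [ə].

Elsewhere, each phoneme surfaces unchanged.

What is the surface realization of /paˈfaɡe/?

[pəˈfaɡə]

/p/ (word-initial): no rule targets it → [p].
Rule 4 applies to /a/ (between /p/ and /f/: in an unstressed syllable) → [ə].
/f/ (between /a/ and /a/): no rule targets it → [f].
/a/ — between /f/ and /ɡ/; rule 4 does not apply here → [a].
/ɡ/ — between /a/ and /e/; rule 1 does not apply here → [ɡ].
/e/ (word-final): in an unstressed syllable, so rule 4 applies → [ə].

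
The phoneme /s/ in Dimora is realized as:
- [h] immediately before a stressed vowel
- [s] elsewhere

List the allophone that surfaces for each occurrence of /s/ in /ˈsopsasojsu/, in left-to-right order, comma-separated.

Occurrence 1 (position 1): immediately before a stressed vowel → [h].
Occurrence 2 (position 4): no conditioning environment matches → elsewhere allophone [s].
Occurrence 3 (position 6): no conditioning environment matches → elsewhere allophone [s].
Occurrence 4 (position 9): no conditioning environment matches → elsewhere allophone [s].

[h], [s], [s], [s]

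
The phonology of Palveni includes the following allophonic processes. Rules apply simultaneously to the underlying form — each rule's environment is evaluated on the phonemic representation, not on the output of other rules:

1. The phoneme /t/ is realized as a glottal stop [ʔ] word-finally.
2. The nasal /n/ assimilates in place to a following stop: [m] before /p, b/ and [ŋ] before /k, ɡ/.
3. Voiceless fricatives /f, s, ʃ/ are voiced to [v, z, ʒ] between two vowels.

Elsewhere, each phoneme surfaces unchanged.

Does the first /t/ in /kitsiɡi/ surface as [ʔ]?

No

/t/ (between /i/ and /s/) fails the environment for rule 1, so it stays [t].
The actual realization is [t], not [ʔ].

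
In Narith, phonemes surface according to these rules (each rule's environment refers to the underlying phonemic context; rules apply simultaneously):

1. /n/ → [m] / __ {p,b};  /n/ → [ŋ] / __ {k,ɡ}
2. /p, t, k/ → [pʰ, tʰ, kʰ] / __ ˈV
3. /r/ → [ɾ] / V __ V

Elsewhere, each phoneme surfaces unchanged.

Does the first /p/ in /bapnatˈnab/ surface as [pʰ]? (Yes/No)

No

/p/ — between /a/ and /n/; rule 2 does not apply here → [p].
The actual realization is [p], not [pʰ].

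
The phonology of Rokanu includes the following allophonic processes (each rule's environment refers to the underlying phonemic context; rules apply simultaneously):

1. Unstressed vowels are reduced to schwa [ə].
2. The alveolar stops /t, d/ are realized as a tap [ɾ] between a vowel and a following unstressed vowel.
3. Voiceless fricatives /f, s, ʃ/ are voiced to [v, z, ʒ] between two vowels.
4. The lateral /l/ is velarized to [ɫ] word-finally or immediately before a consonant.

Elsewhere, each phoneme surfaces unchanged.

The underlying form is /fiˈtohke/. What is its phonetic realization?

[fəˈtohkə]

/f/ (word-initial): rule 3 targets it, but not between two vowels → unchanged [f].
/i/ (between /f/ and /t/) occurs in an unstressed syllable → [ə] by rule 1.
/t/ — between /i/ and /o/; rule 2 does not apply here → [t].
/o/ (between /t/ and /h/) is in the target of rule 1 but the environment (in an unstressed syllable) is not met → [o].
/e/ — word-final, in an unstressed syllable — surfaces as [ə] (rule 1).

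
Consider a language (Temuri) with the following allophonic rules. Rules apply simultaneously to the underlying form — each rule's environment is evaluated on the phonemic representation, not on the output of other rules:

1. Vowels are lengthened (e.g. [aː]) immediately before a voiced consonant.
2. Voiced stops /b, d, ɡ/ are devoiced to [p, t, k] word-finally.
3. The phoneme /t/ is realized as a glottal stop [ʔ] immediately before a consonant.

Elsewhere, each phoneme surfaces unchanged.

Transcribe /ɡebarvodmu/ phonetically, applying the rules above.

[ɡeːbaːrvoːdmu]

/ɡ/ (word-initial) fails the environment for rule 2, so it stays [ɡ].
/e/ — between /ɡ/ and /b/, before a voiced consonant — surfaces as [eː] (rule 1).
/b/ (between /e/ and /a/) is in the target of rule 2 but the environment (word-finally) is not met → [b].
/a/ (between /b/ and /r/): before a voiced consonant, so rule 1 applies → [aː].
/r/ — not in any rule's target class → [r].
/v/ — not in any rule's target class → [v].
/o/ (between /v/ and /d/) occurs before a voiced consonant → [oː] by rule 1.
/d/ (between /o/ and /m/) fails the environment for rule 2, so it stays [d].
/m/ stays [m].
/u/ (word-final) is in the target of rule 1 but the environment (before a voiced consonant) is not met → [u].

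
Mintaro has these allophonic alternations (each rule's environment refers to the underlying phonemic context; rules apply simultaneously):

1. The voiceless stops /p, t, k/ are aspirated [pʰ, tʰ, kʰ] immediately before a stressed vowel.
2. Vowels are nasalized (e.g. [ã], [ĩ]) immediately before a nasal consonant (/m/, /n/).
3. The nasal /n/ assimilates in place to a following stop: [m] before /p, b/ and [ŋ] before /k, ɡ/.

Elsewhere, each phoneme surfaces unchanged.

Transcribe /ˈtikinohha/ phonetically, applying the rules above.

[ˈtʰikĩnohha]

/t/ meets the environment for rule 1 (immediately before a stressed vowel) → [tʰ].
/i/ — between /t/ and /k/; rule 2 does not apply here → [i].
/k/ (between /i/ and /i/): rule 1 targets it, but not immediately before a stressed vowel → unchanged [k].
Rule 2 applies to /i/ (between /k/ and /n/: before a nasal consonant) → [ĩ].
/n/ — between /i/ and /o/; rule 3 does not apply here → [n].
/o/ (between /n/ and /h/) fails the environment for rule 2, so it stays [o].
/a/ (word-final) is in the target of rule 2 but the environment (before a nasal consonant) is not met → [a].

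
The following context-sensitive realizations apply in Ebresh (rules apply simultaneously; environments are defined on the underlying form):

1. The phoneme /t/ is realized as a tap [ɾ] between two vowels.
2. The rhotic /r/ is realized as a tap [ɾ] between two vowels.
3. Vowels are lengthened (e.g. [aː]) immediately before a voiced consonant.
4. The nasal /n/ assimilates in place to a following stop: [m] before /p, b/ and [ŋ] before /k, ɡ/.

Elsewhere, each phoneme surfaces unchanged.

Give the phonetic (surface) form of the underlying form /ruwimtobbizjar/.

[ruːwiːmtoːbbiːzjaːr]

/r/ (word-initial) fails the environment for rule 2, so it stays [r].
/u/ — between /r/ and /w/, before a voiced consonant — surfaces as [uː] (rule 3).
/w/ — not in any rule's target class → [w].
/i/ — between /w/ and /m/, before a voiced consonant — surfaces as [iː] (rule 3).
/m/ stays [m].
/t/ (between /m/ and /o/): rule 1 targets it, but not between two vowels → unchanged [t].
/o/ (between /t/ and /b/) occurs before a voiced consonant → [oː] by rule 3.
/b/ — not in any rule's target class → [b].
/b/ (between /b/ and /i/) is unaffected → [b].
/i/ (between /b/ and /z/): before a voiced consonant, so rule 3 applies → [iː].
/z/ stays [z].
/j/ (between /z/ and /a/): no rule targets it → [j].
Rule 3 applies to /a/ (between /j/ and /r/: before a voiced consonant) → [aː].
/r/ — word-final; rule 2 does not apply here → [r].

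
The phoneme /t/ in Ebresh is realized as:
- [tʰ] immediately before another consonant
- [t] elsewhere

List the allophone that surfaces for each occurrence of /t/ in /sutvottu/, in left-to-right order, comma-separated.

Occurrence 1 (position 3): immediately before another consonant → [tʰ].
Occurrence 2 (position 6): immediately before another consonant → [tʰ].
Occurrence 3 (position 7): no conditioning environment matches → elsewhere allophone [t].

[tʰ], [tʰ], [t]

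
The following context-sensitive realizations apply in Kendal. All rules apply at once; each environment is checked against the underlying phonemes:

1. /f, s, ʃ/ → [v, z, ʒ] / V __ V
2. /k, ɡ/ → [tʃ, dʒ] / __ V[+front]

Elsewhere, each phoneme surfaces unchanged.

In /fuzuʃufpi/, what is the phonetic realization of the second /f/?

/f/ (between /u/ and /p/) is in the target of rule 1 but the environment (between two vowels) is not met → [f].

[f]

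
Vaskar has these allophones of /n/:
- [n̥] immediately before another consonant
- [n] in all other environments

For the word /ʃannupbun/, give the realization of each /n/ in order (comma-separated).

Occurrence 1 (position 3): immediately before another consonant → [n̥].
Occurrence 2 (position 4): no conditioning environment matches → elsewhere allophone [n].
Occurrence 3 (position 9): no conditioning environment matches → elsewhere allophone [n].

[n̥], [n], [n]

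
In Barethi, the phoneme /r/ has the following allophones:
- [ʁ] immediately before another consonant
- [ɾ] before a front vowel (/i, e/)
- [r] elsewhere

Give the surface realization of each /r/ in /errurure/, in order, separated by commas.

Occurrence 1 (position 2): immediately before another consonant → [ʁ].
Occurrence 2 (position 3): no conditioning environment matches → elsewhere allophone [r].
Occurrence 3 (position 5): no conditioning environment matches → elsewhere allophone [r].
Occurrence 4 (position 7): before a front vowel (/i, e/) → [ɾ].

[ʁ], [r], [r], [ɾ]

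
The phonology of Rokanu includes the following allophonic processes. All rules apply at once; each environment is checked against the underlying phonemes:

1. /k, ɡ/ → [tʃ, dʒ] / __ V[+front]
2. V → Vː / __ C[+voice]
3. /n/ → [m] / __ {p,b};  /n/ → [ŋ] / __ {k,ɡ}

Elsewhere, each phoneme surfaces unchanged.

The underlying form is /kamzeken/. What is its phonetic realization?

/k/ (word-initial) fails the environment for rule 1, so it stays [k].
/a/ meets the environment for rule 2 (before a voiced consonant) → [aː].
/m/ stays [m].
/z/ (between /m/ and /e/) is unaffected → [z].
/e/ (between /z/ and /k/) fails the environment for rule 2, so it stays [e].
/k/ — between /e/ and /e/, before a front vowel — surfaces as [tʃ] (rule 1).
/e/ — between /k/ and /n/, before a voiced consonant — surfaces as [eː] (rule 2).
/n/ (word-final) fails the environment for rule 3, so it stays [n].

[kaːmzetʃeːn]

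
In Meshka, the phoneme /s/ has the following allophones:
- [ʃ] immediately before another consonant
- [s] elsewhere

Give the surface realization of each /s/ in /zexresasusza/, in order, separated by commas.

Occurrence 1 (position 6): no conditioning environment matches → elsewhere allophone [s].
Occurrence 2 (position 8): no conditioning environment matches → elsewhere allophone [s].
Occurrence 3 (position 10): immediately before another consonant → [ʃ].

[s], [s], [ʃ]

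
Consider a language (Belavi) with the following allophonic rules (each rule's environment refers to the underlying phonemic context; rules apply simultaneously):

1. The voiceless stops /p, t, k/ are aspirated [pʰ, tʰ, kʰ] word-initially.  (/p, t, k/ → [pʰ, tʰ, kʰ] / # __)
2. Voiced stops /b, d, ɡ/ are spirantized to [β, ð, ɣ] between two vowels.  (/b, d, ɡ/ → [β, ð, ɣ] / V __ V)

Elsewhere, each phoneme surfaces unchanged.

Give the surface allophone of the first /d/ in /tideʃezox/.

/d/ meets the environment for rule 2 (between two vowels) → [ð].

[ð]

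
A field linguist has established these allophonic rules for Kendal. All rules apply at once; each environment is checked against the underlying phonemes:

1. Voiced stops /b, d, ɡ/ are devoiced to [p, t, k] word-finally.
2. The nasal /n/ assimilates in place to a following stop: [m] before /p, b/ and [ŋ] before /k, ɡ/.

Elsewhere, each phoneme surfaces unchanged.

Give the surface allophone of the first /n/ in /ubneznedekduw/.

[n]

/n/ (between /b/ and /e/) is in the target of rule 2 but the environment (before a labial or velar stop) is not met → [n].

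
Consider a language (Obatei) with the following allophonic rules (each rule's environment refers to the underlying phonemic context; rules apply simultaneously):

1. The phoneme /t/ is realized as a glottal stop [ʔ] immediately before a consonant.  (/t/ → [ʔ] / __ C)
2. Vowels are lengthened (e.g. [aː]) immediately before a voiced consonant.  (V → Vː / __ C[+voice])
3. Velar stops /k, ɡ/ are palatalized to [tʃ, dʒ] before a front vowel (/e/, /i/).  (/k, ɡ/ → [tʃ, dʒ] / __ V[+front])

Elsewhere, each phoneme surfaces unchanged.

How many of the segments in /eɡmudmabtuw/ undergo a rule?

4

Segments that undergo a rule: /e/ → [eː] (rule 2); /u/ → [uː] (rule 2); /a/ → [aː] (rule 2); /u/ → [uː] (rule 2).
All other segments surface unchanged.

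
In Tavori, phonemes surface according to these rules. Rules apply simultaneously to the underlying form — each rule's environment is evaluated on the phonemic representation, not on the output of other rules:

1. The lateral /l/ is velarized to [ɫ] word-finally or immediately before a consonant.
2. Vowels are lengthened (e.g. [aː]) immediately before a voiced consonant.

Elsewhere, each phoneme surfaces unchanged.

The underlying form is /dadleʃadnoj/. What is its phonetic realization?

[daːdleʃaːdnoːj]

/a/ meets the environment for rule 2 (before a voiced consonant) → [aː].
/l/ (between /d/ and /e/) fails the environment for rule 1, so it stays [l].
/e/ — between /l/ and /ʃ/; rule 2 does not apply here → [e].
/a/ meets the environment for rule 2 (before a voiced consonant) → [aː].
/o/ — between /n/ and /j/, before a voiced consonant — surfaces as [oː] (rule 2).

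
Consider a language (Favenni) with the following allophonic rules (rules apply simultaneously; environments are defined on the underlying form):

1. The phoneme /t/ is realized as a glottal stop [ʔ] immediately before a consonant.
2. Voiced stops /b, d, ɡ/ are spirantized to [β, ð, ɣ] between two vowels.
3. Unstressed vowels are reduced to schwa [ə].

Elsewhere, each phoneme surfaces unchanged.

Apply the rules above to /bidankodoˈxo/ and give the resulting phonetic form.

[bəðənkəðəˈxo]

/b/ (word-initial): rule 2 targets it, but not between two vowels → unchanged [b].
/i/ (between /b/ and /d/): in an unstressed syllable, so rule 3 applies → [ə].
Rule 2 applies to /d/ (between /i/ and /a/: between two vowels) → [ð].
/a/ (between /d/ and /n/) occurs in an unstressed syllable → [ə] by rule 3.
/n/ (between /a/ and /k/) is unaffected → [n].
/k/ stays [k].
/o/ (between /k/ and /d/): in an unstressed syllable, so rule 3 applies → [ə].
/d/ meets the environment for rule 2 (between two vowels) → [ð].
/o/ (between /d/ and /x/) occurs in an unstressed syllable → [ə] by rule 3.
/x/ (between /o/ and /o/) is unaffected → [x].
/o/ (word-final) is in the target of rule 3 but the environment (in an unstressed syllable) is not met → [o].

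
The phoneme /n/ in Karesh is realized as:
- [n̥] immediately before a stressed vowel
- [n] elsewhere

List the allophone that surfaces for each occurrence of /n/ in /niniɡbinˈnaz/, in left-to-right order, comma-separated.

[n], [n], [n], [n̥]

Occurrence 1 (position 1): no conditioning environment matches → elsewhere allophone [n].
Occurrence 2 (position 3): no conditioning environment matches → elsewhere allophone [n].
Occurrence 3 (position 8): no conditioning environment matches → elsewhere allophone [n].
Occurrence 4 (position 9): immediately before a stressed vowel → [n̥].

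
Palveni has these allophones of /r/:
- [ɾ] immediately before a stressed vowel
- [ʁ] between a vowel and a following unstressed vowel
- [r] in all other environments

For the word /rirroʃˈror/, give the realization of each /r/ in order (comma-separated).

[r], [r], [r], [ɾ], [r]

Occurrence 1 (position 1): no conditioning environment matches → elsewhere allophone [r].
Occurrence 2 (position 3): no conditioning environment matches → elsewhere allophone [r].
Occurrence 3 (position 4): no conditioning environment matches → elsewhere allophone [r].
Occurrence 4 (position 7): immediately before a stressed vowel → [ɾ].
Occurrence 5 (position 9): no conditioning environment matches → elsewhere allophone [r].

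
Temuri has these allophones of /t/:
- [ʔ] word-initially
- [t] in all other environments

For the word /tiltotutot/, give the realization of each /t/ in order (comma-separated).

Occurrence 1 (position 1): word-initially → [ʔ].
Occurrence 2 (position 4): no conditioning environment matches → elsewhere allophone [t].
Occurrence 3 (position 6): no conditioning environment matches → elsewhere allophone [t].
Occurrence 4 (position 8): no conditioning environment matches → elsewhere allophone [t].
Occurrence 5 (position 10): no conditioning environment matches → elsewhere allophone [t].

[ʔ], [t], [t], [t], [t]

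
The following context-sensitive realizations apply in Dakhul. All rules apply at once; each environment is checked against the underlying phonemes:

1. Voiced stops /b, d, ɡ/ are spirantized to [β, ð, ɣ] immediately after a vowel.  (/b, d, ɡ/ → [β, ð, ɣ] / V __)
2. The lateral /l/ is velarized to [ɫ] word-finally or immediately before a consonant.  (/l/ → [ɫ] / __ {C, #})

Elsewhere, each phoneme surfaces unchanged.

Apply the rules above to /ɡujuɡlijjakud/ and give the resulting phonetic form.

[ɡujuɣlijjakuð]

/ɡ/ (word-initial) fails the environment for rule 1, so it stays [ɡ].
/u/ — not in any rule's target class → [u].
/j/ stays [j].
/u/ — not in any rule's target class → [u].
/ɡ/ — between /u/ and /l/, immediately after a vowel — surfaces as [ɣ] (rule 1).
/l/ (between /ɡ/ and /i/): rule 2 targets it, but not word-finally or immediately before a consonant → unchanged [l].
/i/ (between /l/ and /j/): no rule targets it → [i].
/j/ — not in any rule's target class → [j].
/j/ (between /j/ and /a/): no rule targets it → [j].
/a/ — not in any rule's target class → [a].
/k/ stays [k].
/u/ stays [u].
/d/ (word-final): immediately after a vowel, so rule 1 applies → [ð].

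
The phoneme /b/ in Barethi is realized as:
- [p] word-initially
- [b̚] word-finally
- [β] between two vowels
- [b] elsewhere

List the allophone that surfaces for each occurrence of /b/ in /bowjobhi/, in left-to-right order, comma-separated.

Occurrence 1 (position 1): word-initially → [p].
Occurrence 2 (position 6): no conditioning environment matches → elsewhere allophone [b].

[p], [b]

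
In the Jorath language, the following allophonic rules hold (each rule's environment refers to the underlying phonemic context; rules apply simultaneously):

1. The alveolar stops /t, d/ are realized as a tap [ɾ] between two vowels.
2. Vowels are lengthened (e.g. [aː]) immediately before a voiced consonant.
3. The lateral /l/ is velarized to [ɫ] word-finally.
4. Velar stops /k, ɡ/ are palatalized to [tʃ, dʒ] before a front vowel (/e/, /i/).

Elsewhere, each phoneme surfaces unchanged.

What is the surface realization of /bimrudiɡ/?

/b/ stays [b].
Rule 2 applies to /i/ (between /b/ and /m/: before a voiced consonant) → [iː].
/m/ (between /i/ and /r/) is unaffected → [m].
/r/ — not in any rule's target class → [r].
Rule 2 applies to /u/ (between /r/ and /d/: before a voiced consonant) → [uː].
/d/ (between /u/ and /i/): between two vowels, so rule 1 applies → [ɾ].
/i/ — between /d/ and /ɡ/, before a voiced consonant — surfaces as [iː] (rule 2).
/ɡ/ (word-final): rule 4 targets it, but not before a front vowel → unchanged [ɡ].

[biːmruːɾiːɡ]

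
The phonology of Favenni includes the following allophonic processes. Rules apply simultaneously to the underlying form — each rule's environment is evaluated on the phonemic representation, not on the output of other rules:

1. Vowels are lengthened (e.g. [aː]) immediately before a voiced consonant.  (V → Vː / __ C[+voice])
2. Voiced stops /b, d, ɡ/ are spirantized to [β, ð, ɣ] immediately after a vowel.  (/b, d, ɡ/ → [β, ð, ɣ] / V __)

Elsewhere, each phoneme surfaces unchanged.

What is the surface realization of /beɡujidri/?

[beːɣuːjiːðri]

/b/ (word-initial) is in the target of rule 2 but the environment (immediately after a vowel) is not met → [b].
/e/ meets the environment for rule 1 (before a voiced consonant) → [eː].
/ɡ/ meets the environment for rule 2 (immediately after a vowel) → [ɣ].
/u/ (between /ɡ/ and /j/) occurs before a voiced consonant → [uː] by rule 1.
/j/ stays [j].
/i/ (between /j/ and /d/) occurs before a voiced consonant → [iː] by rule 1.
/d/ meets the environment for rule 2 (immediately after a vowel) → [ð].
/r/ (between /d/ and /i/) is unaffected → [r].
/i/ — word-final; rule 1 does not apply here → [i].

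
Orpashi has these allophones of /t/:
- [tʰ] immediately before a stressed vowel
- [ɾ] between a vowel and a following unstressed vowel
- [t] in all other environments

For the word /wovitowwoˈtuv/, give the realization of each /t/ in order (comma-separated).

[ɾ], [tʰ]

Occurrence 1 (position 5): between a vowel and an unstressed vowel → [ɾ].
Occurrence 2 (position 10): immediately before a stressed vowel → [tʰ].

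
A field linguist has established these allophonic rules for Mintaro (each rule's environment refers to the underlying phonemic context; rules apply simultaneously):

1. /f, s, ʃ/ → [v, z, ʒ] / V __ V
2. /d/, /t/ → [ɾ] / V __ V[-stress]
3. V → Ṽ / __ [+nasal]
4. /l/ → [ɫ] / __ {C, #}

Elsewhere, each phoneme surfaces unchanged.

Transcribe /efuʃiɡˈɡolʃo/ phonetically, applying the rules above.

[evuʒiɡˈɡoɫʃo]

/e/ (word-initial) fails the environment for rule 3, so it stays [e].
/f/ (between /e/ and /u/) occurs between two vowels → [v] by rule 1.
/u/ — between /f/ and /ʃ/; rule 3 does not apply here → [u].
Rule 1 applies to /ʃ/ (between /u/ and /i/: between two vowels) → [ʒ].
/i/ — between /ʃ/ and /ɡ/; rule 3 does not apply here → [i].
/ɡ/ — not in any rule's target class → [ɡ].
/ɡ/ stays [ɡ].
/o/ — between /ɡ/ and /l/; rule 3 does not apply here → [o].
/l/ (between /o/ and /ʃ/) occurs word-finally or immediately before a consonant → [ɫ] by rule 4.
/ʃ/ (between /l/ and /o/) fails the environment for rule 1, so it stays [ʃ].
/o/ (word-final) fails the environment for rule 3, so it stays [o].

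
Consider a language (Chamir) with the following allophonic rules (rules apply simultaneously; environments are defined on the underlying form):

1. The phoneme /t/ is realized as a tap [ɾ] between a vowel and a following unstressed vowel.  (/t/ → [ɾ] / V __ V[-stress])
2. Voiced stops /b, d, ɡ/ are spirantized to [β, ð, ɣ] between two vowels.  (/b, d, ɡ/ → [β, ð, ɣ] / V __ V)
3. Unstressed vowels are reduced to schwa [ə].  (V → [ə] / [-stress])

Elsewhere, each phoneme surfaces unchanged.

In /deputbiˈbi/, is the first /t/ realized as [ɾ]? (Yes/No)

No

/t/ — between /u/ and /b/; rule 1 does not apply here → [t].
The actual realization is [t], not [ɾ].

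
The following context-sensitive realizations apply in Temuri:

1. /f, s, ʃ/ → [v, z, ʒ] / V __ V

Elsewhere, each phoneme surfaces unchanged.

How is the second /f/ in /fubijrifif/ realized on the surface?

[v]

Rule 1 applies to /f/ (between /i/ and /i/: between two vowels) → [v].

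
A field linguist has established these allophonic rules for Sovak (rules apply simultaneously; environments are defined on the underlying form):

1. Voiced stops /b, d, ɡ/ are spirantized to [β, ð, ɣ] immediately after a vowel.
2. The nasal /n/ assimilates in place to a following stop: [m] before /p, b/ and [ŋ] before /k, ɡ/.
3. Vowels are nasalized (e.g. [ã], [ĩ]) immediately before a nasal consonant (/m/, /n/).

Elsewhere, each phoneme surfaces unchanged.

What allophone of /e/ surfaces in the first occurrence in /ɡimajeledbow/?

[e]

/e/ (between /j/ and /l/): rule 3 targets it, but not before a nasal consonant → unchanged [e].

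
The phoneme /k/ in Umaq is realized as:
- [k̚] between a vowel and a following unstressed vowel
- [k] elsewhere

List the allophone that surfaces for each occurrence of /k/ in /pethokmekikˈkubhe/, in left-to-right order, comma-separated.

Occurrence 1 (position 6): no conditioning environment matches → elsewhere allophone [k].
Occurrence 2 (position 9): between a vowel and a following unstressed vowel → [k̚].
Occurrence 3 (position 11): no conditioning environment matches → elsewhere allophone [k].
Occurrence 4 (position 12): no conditioning environment matches → elsewhere allophone [k].

[k], [k̚], [k], [k]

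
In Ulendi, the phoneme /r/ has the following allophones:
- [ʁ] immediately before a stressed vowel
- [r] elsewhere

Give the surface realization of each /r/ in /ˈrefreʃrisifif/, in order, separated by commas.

[ʁ], [r], [r]

Occurrence 1 (position 1): immediately before a stressed vowel → [ʁ].
Occurrence 2 (position 4): no conditioning environment matches → elsewhere allophone [r].
Occurrence 3 (position 7): no conditioning environment matches → elsewhere allophone [r].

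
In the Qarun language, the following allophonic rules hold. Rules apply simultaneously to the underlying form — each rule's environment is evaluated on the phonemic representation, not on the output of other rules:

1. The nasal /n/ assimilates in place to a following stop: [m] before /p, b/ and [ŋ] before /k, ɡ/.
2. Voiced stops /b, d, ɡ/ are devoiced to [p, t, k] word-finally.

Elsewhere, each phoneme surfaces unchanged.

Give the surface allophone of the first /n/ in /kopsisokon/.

/n/ (word-final) is in the target of rule 1 but the environment (before a labial or velar stop) is not met → [n].

[n]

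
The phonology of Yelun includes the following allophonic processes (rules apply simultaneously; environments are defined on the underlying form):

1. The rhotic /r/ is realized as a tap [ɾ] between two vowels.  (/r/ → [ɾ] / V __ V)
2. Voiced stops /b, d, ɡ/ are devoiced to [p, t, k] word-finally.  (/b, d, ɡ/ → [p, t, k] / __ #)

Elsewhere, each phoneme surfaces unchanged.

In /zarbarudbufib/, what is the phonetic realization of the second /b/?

/b/ (between /d/ and /u/) is in the target of rule 2 but the environment (word-finally) is not met → [b].

[b]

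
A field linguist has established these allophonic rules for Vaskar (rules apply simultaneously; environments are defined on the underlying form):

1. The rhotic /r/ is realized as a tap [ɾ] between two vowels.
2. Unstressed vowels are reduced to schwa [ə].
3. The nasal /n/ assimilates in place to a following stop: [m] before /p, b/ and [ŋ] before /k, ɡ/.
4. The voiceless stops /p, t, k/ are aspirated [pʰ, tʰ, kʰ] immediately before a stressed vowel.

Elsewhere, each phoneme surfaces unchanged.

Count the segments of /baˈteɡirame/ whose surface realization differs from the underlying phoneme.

Segments that undergo a rule: /a/ → [ə] (rule 2); /t/ → [tʰ] (rule 4); /i/ → [ə] (rule 2); /r/ → [ɾ] (rule 1); /a/ → [ə] (rule 2); /e/ → [ə] (rule 2).
All other segments surface unchanged.

6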